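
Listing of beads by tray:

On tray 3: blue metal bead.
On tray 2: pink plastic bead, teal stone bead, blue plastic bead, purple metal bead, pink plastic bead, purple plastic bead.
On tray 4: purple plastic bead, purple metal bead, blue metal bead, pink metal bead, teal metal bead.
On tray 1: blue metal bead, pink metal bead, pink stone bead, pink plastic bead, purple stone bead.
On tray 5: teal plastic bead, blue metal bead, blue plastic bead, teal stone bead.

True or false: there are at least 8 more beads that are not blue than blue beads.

beads that are not blue: 15.
blue beads: 6.
The claim requires 15 − 6 = 9 ≥ 8, which holds.

True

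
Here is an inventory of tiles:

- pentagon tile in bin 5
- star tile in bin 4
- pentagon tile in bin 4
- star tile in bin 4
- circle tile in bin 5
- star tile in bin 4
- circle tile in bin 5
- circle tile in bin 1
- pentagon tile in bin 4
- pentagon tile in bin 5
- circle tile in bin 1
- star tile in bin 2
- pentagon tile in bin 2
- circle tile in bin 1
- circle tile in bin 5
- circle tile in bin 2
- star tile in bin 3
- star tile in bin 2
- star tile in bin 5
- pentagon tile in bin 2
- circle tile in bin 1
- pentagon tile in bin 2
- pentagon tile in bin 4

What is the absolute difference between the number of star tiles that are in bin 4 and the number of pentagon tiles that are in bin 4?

star tiles in bin 4: 3. pentagon tiles in bin 4: 3.
|3 − 3| = 3 − 3 = 0.

0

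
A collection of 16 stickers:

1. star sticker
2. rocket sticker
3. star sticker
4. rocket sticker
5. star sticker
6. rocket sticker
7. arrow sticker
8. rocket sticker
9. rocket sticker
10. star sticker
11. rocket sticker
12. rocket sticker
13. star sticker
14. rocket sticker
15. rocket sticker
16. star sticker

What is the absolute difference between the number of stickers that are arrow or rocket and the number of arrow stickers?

9

stickers that are arrow or rocket: 10. arrow stickers: 1.
|10 − 1| = 10 − 1 = 9.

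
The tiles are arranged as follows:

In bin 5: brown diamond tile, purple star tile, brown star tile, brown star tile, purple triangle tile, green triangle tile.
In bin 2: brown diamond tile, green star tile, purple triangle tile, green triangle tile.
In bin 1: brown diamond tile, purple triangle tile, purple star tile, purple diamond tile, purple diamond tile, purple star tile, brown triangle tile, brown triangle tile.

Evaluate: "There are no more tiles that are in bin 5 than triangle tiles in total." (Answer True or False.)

True

tiles in bin 5: 6.
triangle tiles: 7.
The claim requires 6 ≤ 7, which holds.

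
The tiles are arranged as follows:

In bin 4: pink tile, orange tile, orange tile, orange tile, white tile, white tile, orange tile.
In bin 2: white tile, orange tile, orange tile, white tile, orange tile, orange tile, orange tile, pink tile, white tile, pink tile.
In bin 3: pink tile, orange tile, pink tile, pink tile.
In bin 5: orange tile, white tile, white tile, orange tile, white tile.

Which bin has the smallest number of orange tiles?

bin 3

Counts by bin (restricted to orange tiles): bin 2→5, bin 4→4, bin 5→2, bin 3→1.
The minimum is 1, held uniquely by bin 3.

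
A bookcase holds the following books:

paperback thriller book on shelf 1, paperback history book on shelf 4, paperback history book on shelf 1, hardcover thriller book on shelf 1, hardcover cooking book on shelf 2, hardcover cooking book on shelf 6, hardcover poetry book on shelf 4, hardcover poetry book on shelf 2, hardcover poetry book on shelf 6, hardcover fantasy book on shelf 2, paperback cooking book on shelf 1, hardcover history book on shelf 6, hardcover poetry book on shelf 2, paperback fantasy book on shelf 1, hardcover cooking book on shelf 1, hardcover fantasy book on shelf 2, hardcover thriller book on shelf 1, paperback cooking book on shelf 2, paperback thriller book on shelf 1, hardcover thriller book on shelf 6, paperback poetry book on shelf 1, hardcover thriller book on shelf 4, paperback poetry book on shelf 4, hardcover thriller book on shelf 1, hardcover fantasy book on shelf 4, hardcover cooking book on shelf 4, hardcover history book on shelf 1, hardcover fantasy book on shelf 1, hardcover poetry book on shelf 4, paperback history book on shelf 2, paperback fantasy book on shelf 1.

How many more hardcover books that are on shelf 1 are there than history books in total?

hardcover books on shelf 1: 6.
history books: 5.
6 − 5 = 1.

1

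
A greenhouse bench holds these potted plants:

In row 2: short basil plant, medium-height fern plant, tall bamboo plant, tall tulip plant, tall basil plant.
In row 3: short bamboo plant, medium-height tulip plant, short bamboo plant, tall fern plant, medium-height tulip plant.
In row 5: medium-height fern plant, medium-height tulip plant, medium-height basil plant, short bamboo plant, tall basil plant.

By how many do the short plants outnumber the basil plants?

0

short plants: 4.
basil plants: 4.
4 − 4 = 0.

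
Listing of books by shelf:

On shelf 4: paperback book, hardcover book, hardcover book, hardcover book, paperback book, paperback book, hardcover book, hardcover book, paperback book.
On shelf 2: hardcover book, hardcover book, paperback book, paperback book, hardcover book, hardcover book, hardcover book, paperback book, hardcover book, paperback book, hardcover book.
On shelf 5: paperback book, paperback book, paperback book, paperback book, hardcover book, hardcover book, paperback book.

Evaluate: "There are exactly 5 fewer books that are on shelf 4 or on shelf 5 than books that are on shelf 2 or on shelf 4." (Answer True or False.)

False

There are 16 books on shelf 4 or on shelf 5.
There are 20 books on shelf 2 or on shelf 4.
The claim requires 20 − 16 (= 4) to equal 5, which does not hold.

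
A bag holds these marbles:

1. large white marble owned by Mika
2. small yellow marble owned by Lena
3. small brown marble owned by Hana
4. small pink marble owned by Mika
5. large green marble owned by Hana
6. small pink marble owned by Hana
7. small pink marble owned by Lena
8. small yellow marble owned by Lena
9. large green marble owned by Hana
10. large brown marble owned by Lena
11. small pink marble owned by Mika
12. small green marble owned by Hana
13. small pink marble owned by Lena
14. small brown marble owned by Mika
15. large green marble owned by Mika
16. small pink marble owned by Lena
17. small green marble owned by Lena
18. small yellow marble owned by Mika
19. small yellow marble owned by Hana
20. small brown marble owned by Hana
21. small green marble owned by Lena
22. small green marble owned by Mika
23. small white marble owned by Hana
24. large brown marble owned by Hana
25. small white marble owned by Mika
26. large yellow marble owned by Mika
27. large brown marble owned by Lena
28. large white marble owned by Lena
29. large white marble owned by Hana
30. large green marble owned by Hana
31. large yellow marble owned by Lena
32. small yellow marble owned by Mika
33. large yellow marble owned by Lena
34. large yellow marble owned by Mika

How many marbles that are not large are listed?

Total marbles: 34; with the excluded value: 14; remaining 34 − 14 = 20.

20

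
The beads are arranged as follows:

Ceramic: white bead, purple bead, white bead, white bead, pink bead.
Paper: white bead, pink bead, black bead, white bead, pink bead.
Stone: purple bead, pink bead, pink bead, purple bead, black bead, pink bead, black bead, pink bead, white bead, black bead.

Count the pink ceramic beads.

1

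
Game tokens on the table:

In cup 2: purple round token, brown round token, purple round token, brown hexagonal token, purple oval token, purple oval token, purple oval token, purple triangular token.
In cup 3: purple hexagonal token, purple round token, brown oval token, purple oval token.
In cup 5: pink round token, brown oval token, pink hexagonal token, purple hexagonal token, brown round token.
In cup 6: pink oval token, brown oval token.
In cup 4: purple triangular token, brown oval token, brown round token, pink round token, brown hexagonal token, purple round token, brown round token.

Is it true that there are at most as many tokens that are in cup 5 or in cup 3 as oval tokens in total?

True

There are 9 tokens in cup 5 or in cup 3.
There are 9 oval tokens.
The claim requires 9 ≤ 9, which holds.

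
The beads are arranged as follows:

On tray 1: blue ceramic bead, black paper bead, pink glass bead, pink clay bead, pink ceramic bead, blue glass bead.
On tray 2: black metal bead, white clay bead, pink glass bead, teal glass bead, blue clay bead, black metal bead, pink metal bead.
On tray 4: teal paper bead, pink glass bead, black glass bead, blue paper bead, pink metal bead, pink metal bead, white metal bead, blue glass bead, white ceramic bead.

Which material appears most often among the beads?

glass

Counts by material: glass 7, metal 6, clay 3, paper 3, ceramic 3.
The maximum is 7, held uniquely by glass.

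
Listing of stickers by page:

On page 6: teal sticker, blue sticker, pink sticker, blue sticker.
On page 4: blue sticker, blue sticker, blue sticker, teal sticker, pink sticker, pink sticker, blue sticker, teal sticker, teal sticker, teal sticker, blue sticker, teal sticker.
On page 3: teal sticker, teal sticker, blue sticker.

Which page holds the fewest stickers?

Counts by page: page 4→12, page 6→4, page 3→3.
The minimum is 3, held uniquely by page 3.

page 3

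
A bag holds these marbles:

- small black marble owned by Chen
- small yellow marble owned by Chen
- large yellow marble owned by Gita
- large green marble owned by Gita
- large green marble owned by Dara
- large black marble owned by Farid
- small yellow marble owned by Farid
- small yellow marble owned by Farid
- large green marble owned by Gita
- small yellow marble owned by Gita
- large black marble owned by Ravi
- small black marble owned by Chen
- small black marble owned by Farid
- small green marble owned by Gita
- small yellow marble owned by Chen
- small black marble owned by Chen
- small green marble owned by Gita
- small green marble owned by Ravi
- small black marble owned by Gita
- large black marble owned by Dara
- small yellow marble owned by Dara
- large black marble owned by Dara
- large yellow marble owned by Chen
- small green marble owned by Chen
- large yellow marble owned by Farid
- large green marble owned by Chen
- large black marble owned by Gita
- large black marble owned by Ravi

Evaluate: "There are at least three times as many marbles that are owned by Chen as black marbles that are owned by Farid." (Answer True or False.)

|marbles owned by Chen| = 8.
|black marbles owned by Farid| = 2.
The claim requires 8 ≥ 3 × 2 = 6, which holds.

True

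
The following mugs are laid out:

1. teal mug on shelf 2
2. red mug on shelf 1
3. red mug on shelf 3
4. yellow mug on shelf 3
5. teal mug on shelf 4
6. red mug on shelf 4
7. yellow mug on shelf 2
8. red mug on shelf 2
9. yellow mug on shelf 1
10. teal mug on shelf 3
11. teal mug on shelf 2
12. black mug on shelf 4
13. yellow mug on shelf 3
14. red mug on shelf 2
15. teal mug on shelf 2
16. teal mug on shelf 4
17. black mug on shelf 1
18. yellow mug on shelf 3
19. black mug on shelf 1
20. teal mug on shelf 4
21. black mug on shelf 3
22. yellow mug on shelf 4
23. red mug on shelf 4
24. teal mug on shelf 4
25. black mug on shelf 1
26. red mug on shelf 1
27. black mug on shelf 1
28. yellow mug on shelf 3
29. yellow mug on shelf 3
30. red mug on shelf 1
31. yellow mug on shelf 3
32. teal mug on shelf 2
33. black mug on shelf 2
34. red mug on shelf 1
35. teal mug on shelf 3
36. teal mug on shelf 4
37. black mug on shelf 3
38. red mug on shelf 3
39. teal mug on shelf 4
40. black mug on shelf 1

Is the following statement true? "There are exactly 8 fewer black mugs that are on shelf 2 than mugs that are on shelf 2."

False

|black mugs on shelf 2| = 1.
|mugs on shelf 2| = 8.
The claim requires 8 − 1 (= 7) to equal 8, which does not hold.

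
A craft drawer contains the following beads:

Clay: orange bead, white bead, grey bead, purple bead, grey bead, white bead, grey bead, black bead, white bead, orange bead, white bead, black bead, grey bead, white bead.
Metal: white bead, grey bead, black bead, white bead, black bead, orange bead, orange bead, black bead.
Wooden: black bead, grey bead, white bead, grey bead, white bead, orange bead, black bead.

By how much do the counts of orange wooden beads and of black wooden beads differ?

orange wooden beads: 1. black wooden beads: 2.
|1 − 2| = 2 − 1 = 1.

1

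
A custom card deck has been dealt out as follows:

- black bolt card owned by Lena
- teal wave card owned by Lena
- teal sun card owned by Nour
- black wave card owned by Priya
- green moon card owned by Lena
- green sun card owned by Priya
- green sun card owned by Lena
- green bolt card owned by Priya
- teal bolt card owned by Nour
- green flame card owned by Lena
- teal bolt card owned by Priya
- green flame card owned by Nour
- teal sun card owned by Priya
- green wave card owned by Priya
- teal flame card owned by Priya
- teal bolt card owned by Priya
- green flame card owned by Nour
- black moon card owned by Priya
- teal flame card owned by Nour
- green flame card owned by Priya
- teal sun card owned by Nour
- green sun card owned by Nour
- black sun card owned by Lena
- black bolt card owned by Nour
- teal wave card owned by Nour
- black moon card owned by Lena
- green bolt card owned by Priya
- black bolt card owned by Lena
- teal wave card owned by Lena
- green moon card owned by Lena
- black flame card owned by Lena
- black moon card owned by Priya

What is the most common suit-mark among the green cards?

flame

Counts by suit-mark (restricted to green cards): flame 4, sun 3, bolt 2, moon 2, wave 1.
The maximum is 4, held uniquely by flame.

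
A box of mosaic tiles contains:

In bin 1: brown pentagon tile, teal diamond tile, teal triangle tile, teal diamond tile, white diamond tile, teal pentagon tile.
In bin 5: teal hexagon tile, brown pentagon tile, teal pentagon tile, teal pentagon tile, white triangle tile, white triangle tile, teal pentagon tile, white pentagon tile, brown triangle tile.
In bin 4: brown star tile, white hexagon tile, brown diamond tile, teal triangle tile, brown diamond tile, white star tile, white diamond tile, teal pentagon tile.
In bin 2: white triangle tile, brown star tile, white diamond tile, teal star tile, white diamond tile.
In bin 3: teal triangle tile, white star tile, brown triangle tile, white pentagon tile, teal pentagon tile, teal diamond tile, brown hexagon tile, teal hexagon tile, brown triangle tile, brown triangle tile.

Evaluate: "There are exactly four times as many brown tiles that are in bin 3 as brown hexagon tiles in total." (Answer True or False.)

|brown tiles in bin 3| = 4.
|brown hexagon tiles| = 1.
The claim requires 4 = 4 × 1 = 4, which holds.

True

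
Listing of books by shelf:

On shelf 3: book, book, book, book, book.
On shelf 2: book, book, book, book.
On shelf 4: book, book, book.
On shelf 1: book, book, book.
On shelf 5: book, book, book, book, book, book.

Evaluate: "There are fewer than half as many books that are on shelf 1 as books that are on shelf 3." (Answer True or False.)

There are 3 books on shelf 1.
There are 5 books on shelf 3.
The claim requires 2 × 3 = 6 < 5, which does not hold.

False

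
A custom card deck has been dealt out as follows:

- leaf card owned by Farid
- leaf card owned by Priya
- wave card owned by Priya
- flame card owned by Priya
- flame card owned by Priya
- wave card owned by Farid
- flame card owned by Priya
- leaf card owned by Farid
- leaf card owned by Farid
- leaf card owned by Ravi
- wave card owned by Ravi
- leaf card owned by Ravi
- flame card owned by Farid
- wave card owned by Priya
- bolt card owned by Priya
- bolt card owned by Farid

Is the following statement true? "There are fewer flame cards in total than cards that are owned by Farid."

True

|flame cards| = 4.
|cards owned by Farid| = 6.
The claim requires 4 < 6, which holds.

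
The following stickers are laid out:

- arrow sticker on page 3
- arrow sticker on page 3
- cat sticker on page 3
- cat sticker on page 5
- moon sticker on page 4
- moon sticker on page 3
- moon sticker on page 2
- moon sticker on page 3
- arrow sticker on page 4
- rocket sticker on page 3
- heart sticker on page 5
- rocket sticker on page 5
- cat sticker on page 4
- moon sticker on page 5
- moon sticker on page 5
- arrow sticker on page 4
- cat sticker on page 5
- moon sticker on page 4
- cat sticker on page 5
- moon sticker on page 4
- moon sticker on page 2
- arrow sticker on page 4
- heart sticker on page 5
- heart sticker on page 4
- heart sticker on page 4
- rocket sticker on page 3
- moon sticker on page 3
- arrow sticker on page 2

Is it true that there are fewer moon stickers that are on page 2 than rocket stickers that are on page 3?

There are 2 moon stickers on page 2.
There are 2 rocket stickers on page 3.
The claim requires 2 < 2, which does not hold.

False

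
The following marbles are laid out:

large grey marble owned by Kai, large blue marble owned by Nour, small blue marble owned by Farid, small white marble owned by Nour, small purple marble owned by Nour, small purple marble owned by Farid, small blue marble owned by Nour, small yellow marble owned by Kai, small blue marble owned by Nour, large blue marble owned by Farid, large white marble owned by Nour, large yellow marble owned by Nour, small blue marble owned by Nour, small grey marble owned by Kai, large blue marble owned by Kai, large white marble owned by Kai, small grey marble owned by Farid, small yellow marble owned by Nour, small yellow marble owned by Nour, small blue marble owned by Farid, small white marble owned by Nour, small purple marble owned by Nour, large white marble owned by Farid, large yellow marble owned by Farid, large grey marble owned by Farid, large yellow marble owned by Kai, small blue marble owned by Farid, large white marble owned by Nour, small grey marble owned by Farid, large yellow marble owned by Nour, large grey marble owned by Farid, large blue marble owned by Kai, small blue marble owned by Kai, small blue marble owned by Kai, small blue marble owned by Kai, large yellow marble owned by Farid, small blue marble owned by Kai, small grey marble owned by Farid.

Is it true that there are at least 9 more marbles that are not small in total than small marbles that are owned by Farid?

|marbles that are not small| = 16.
|small marbles owned by Farid| = 7.
The claim requires 16 − 7 = 9 ≥ 9, which holds.

True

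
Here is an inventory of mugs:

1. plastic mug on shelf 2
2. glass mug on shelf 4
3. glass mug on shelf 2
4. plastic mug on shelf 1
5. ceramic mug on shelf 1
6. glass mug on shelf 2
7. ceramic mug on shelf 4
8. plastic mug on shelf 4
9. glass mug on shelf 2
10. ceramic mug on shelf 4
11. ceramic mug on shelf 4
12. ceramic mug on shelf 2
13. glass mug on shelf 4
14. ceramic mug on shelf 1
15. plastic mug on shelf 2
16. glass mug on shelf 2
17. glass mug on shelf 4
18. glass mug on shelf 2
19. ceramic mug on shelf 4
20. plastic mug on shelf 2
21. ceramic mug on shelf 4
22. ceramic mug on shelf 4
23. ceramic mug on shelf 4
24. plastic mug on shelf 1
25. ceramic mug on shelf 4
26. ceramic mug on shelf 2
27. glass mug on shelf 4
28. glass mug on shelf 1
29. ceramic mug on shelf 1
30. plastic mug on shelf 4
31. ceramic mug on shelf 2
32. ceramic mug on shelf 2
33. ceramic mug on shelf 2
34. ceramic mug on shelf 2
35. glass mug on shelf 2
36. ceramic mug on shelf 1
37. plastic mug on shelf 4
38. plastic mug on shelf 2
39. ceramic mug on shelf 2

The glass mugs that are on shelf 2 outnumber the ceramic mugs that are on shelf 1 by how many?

2

glass mugs on shelf 2: 6.
ceramic mugs on shelf 1: 4.
6 − 4 = 2.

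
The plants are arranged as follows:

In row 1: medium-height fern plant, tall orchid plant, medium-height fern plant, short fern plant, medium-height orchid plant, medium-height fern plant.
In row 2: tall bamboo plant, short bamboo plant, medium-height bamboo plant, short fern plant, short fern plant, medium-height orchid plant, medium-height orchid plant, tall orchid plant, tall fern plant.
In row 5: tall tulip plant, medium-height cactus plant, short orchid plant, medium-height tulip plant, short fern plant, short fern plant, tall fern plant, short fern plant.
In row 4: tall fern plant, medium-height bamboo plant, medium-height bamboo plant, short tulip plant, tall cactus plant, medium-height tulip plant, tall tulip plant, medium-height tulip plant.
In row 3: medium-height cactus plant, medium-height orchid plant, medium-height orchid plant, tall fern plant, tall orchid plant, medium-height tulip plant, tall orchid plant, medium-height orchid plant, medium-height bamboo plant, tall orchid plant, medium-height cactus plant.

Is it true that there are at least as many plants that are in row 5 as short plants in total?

There are 8 plants in row 5.
There are 9 short plants.
The claim requires 8 ≥ 9, which does not hold.

False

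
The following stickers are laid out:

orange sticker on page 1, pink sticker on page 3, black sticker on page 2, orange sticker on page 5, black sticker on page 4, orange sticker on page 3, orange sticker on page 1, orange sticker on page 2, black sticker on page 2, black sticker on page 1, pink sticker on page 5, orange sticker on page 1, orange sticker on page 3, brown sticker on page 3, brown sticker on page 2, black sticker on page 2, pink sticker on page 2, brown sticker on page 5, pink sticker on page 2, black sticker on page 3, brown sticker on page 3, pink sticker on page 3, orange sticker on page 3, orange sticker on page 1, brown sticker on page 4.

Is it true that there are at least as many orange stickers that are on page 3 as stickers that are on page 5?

True

orange stickers on page 3: 3.
stickers on page 5: 3.
The claim requires 3 ≥ 3, which holds.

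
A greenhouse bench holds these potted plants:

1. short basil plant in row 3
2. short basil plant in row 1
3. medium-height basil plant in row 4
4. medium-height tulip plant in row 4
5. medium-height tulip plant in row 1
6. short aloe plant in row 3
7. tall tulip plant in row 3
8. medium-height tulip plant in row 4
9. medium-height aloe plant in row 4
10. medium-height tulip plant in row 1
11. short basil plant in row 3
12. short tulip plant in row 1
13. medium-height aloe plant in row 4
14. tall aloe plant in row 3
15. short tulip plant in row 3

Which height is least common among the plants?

tall

Counts by height: medium-height 7, short 6, tall 2.
The minimum is 2, held uniquely by tall.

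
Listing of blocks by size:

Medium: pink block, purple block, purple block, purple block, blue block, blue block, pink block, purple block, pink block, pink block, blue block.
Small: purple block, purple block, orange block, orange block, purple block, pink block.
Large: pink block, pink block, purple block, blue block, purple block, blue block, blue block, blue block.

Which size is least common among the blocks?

small

Counts by size: medium 11, large 8, small 6.
The minimum is 6, held uniquely by small.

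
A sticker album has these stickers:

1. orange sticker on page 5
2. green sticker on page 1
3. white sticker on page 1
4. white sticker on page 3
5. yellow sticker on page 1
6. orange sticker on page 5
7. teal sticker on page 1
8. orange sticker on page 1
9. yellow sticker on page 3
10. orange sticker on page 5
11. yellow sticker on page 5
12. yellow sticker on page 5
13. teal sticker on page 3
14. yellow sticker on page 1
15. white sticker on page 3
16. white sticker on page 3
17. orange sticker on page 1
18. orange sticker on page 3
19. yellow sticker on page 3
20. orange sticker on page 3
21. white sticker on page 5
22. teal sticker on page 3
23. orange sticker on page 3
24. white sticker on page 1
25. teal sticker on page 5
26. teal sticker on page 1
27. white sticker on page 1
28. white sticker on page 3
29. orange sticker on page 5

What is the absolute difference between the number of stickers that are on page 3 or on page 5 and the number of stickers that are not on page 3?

stickers on page 3 or on page 5: 19. stickers that are not on page 3: 18.
|19 − 18| = 19 − 18 = 1.

1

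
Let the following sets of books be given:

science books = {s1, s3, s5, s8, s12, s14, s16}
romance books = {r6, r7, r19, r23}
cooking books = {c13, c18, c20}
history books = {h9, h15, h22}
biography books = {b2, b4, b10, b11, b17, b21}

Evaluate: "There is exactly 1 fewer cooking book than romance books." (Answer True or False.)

|cooking books| = 3.
|romance books| = 4.
The claim requires 4 − 3 (= 1) to equal 1, which holds.

True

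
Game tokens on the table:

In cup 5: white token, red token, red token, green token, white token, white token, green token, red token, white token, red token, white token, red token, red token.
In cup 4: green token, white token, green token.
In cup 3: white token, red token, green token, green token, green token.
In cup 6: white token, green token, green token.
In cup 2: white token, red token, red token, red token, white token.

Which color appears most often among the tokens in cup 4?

green

Counts by color (restricted to tokens in cup 4): green 2, white 1.
The maximum is 2, held uniquely by green.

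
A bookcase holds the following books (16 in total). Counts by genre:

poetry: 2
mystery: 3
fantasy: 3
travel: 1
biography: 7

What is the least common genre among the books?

Counts by genre: biography 7, fantasy 3, mystery 3, poetry 2, travel 1.
The minimum is 1, held uniquely by travel.

travel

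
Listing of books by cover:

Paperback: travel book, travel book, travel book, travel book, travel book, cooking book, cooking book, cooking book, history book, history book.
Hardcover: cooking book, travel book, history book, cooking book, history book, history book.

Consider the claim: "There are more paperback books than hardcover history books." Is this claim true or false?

paperback books: 10.
hardcover history books: 3.
The claim requires 10 > 3, which holds.

True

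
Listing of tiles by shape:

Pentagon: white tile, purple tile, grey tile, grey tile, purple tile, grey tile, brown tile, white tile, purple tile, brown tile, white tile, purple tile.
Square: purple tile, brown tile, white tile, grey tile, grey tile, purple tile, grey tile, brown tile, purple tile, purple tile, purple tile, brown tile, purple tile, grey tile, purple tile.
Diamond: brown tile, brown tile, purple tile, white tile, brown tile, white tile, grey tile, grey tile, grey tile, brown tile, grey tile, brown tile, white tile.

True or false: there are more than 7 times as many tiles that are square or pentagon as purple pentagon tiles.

There are 27 tiles that are square or pentagon.
There are 4 purple pentagon tiles.
The claim requires 27 > 7 × 4 = 28, which does not hold.

False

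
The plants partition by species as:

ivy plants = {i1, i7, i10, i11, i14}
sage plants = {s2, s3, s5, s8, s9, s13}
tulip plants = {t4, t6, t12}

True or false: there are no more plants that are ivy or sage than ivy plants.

False

There are 11 plants that are ivy or sage.
There are 5 ivy plants.
The claim requires 11 ≤ 5, which does not hold.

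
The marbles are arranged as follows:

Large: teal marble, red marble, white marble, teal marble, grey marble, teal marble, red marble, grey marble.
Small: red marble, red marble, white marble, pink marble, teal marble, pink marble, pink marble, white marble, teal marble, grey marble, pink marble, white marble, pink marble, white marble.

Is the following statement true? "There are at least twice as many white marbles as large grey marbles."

|white marbles| = 5.
|large grey marbles| = 2.
The claim requires 5 ≥ 2 × 2 = 4, which holds.

True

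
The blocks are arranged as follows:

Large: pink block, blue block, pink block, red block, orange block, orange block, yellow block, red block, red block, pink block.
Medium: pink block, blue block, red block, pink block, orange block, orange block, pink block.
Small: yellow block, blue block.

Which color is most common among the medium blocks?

Counts by color (restricted to medium blocks): pink 3, orange 2, red 1, blue 1.
The maximum is 3, held uniquely by pink.

pink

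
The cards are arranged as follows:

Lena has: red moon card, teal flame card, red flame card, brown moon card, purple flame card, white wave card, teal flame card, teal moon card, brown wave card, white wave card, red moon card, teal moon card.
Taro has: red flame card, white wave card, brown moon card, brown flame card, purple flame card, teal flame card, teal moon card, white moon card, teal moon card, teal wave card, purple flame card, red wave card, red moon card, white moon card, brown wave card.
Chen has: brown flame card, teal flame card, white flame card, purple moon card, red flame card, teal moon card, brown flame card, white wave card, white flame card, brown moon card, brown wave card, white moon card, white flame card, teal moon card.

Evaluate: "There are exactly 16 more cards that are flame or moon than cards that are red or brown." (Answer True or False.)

True

|cards that are flame or moon| = 32.
|cards that are red or brown| = 16.
The claim requires 32 − 16 (= 16) to equal 16, which holds.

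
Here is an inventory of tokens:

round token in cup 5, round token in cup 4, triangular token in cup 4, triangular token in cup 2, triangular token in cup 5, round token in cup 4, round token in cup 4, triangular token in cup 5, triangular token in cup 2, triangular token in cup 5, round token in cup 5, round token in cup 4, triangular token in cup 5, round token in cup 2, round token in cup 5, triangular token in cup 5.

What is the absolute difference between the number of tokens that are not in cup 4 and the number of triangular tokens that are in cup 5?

tokens that are not in cup 4: 11. triangular tokens in cup 5: 5.
|11 − 5| = 11 − 5 = 6.

6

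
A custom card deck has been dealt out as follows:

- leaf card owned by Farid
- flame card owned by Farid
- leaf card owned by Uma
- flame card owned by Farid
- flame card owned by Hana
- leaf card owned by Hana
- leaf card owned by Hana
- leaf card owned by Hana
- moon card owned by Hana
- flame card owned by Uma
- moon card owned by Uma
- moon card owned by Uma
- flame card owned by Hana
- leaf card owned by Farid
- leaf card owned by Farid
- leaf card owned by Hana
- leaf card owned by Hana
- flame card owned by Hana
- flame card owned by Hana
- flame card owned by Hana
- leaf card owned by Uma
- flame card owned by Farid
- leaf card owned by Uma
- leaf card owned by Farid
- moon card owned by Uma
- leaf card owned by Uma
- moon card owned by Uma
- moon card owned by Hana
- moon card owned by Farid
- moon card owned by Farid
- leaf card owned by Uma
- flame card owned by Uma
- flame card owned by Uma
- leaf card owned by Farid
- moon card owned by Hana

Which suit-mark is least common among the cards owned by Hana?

moon

Counts by suit-mark (restricted to cards owned by Hana): flame 5, leaf 5, moon 3.
The minimum is 3, held uniquely by moon.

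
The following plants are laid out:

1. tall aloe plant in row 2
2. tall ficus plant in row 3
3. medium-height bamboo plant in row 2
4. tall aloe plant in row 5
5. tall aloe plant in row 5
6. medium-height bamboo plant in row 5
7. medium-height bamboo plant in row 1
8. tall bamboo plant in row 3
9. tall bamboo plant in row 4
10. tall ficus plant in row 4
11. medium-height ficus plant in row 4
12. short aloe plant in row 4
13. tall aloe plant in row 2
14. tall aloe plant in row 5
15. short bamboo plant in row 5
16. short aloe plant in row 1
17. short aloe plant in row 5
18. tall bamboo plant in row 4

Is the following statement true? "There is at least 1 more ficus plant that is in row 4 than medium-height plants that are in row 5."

ficus plants in row 4: 2.
medium-height plants in row 5: 1.
The claim requires 2 − 1 = 1 ≥ 1, which holds.

True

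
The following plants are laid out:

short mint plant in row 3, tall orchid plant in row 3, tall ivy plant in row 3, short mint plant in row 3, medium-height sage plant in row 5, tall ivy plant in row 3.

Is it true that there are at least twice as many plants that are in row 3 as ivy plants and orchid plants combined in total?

There are 5 plants in row 3.
ivy plants: 2; orchid plants: 1; combined: 2 + 1 = 3.
The claim requires 5 ≥ 2 × 3 = 6, which does not hold.

False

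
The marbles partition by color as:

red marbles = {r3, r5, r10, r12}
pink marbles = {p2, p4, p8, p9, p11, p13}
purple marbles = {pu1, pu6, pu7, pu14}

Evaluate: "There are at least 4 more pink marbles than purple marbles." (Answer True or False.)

False

There are 6 pink marbles.
There are 4 purple marbles.
The claim requires 6 − 4 = 2 ≥ 4, which does not hold.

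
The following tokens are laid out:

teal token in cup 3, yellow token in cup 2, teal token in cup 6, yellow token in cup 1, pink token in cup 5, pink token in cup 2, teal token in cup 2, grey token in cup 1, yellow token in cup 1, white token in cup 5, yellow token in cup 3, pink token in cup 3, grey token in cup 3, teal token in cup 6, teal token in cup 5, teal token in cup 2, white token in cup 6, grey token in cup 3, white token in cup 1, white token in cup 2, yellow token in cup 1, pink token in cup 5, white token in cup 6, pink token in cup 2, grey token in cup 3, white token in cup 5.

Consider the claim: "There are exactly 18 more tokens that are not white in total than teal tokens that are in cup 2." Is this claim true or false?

tokens that are not white: 20.
teal tokens in cup 2: 2.
The claim requires 20 − 2 (= 18) to equal 18, which holds.

True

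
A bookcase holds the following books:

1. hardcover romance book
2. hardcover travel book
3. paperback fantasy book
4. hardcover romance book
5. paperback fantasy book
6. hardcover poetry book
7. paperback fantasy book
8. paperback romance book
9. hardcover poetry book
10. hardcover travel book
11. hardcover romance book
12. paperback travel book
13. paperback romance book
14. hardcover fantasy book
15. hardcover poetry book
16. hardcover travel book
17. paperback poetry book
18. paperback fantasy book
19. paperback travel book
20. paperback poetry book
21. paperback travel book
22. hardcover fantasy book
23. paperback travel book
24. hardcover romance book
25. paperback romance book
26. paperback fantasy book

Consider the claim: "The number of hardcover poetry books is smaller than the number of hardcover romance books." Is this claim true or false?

|hardcover poetry books| = 3.
|hardcover romance books| = 4.
The claim requires 3 < 4, which holds.

True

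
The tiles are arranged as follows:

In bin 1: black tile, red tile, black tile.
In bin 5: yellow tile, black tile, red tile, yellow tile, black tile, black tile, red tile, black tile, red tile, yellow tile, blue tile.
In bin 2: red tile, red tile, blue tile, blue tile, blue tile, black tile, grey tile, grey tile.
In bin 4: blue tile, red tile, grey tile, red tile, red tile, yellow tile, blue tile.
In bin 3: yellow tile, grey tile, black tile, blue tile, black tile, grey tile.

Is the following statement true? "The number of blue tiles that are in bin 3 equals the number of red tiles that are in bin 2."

False

There is 1 blue tile in bin 3.
There are 2 red tiles in bin 2.
The claim requires 1 = 2, which does not hold.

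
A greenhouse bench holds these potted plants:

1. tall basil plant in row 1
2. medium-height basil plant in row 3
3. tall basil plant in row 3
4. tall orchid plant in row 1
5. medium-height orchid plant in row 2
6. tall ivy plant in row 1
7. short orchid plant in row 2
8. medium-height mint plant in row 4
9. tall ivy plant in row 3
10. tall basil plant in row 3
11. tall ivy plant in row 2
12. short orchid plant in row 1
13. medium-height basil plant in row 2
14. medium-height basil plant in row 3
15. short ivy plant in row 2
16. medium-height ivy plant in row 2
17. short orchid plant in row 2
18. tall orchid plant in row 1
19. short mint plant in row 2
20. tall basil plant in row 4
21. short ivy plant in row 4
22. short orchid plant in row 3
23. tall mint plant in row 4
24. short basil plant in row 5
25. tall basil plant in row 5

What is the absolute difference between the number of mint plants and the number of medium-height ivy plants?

2

mint plants: 3. medium-height ivy plants: 1.
|3 − 1| = 3 − 1 = 2.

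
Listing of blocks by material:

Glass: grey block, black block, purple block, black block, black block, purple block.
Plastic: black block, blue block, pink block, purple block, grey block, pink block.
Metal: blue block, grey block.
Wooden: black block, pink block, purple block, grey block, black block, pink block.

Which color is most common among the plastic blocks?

Counts by color (restricted to plastic blocks): pink 2, purple 1, grey 1, black 1, blue 1.
The maximum is 2, held uniquely by pink.

pink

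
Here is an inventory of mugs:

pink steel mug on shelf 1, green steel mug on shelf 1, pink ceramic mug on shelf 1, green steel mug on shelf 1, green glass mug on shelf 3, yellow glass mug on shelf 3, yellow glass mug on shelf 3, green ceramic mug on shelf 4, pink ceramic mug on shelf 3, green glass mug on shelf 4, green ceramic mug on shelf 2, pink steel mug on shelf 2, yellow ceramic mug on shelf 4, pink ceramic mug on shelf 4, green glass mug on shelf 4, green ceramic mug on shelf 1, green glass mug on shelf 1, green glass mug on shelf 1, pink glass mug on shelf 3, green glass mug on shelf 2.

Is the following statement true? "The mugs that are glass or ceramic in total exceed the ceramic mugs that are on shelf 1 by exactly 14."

True

|mugs that are glass or ceramic| = 16.
|ceramic mugs on shelf 1| = 2.
The claim requires 16 − 2 (= 14) to equal 14, which holds.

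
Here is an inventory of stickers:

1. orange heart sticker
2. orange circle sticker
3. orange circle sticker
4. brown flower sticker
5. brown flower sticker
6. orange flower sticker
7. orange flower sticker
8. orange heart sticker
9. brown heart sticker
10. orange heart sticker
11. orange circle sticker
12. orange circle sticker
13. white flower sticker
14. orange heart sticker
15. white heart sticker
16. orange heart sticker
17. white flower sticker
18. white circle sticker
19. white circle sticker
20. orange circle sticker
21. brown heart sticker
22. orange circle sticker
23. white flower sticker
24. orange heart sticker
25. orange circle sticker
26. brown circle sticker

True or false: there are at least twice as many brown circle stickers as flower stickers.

There is 1 brown circle sticker.
There are 7 flower stickers.
The claim requires 1 ≥ 2 × 7 = 14, which does not hold.

False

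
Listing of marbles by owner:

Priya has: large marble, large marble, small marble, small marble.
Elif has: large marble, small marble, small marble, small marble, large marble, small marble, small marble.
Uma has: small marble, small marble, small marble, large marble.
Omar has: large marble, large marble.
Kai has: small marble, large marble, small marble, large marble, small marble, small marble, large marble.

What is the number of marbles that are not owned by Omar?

Total marbles: 24; with the excluded value: 2; remaining 24 − 2 = 22.

22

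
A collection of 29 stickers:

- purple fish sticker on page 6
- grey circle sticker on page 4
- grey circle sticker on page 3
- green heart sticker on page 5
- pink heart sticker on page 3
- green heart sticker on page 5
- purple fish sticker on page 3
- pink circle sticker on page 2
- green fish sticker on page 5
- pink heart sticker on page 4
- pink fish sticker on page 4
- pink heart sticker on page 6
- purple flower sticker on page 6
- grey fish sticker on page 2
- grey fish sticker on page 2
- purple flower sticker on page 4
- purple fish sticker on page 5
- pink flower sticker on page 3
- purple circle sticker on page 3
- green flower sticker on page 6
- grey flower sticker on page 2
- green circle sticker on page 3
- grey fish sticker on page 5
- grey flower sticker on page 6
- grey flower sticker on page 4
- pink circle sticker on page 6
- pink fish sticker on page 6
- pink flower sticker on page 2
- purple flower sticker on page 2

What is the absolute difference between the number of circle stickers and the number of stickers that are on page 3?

circle stickers: 6. stickers on page 3: 6.
|6 − 6| = 6 − 6 = 0.

0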